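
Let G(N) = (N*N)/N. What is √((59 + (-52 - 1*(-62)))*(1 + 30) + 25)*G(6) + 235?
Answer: 235 + 12*√541 ≈ 514.11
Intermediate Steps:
G(N) = N (G(N) = N²/N = N)
√((59 + (-52 - 1*(-62)))*(1 + 30) + 25)*G(6) + 235 = √((59 + (-52 - 1*(-62)))*(1 + 30) + 25)*6 + 235 = √((59 + (-52 + 62))*31 + 25)*6 + 235 = √((59 + 10)*31 + 25)*6 + 235 = √(69*31 + 25)*6 + 235 = √(2139 + 25)*6 + 235 = √2164*6 + 235 = (2*√541)*6 + 235 = 12*√541 + 235 = 235 + 12*√541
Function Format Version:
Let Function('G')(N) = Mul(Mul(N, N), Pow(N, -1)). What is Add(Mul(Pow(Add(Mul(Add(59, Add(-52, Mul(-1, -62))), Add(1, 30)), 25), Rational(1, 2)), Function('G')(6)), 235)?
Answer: Add(235, Mul(12, Pow(541, Rational(1, 2)))) ≈ 514.11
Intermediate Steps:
Function('G')(N) = N (Function('G')(N) = Mul(Pow(N, 2), Pow(N, -1)) = N)
Add(Mul(Pow(Add(Mul(Add(59, Add(-52, Mul(-1, -62))), Add(1, 30)), 25), Rational(1, 2)), Function('G')(6)), 235) = Add(Mul(Pow(Add(Mul(Add(59, Add(-52, Mul(-1, -62))), Add(1, 30)), 25), Rational(1, 2)), 6), 235) = Add(Mul(Pow(Add(Mul(Add(59, Add(-52, 62)), 31), 25), Rational(1, 2)), 6), 235) = Add(Mul(Pow(Add(Mul(Add(59, 10), 31), 25), Rational(1, 2)), 6), 235) = Add(Mul(Pow(Add(Mul(69, 31), 25), Rational(1, 2)), 6), 235) = Add(Mul(Pow(Add(2139, 25), Rational(1, 2)), 6), 235) = Add(Mul(Pow(2164, Rational(1, 2)), 6), 235) = Add(Mul(Mul(2, Pow(541, Rational(1, 2))), 6), 235) = Add(Mul(12, Pow(541, Rational(1, 2))), 235) = Add(235, Mul(12, Pow(541, Rational(1, 2))))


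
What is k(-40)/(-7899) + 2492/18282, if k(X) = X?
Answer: 3402598/24068253 ≈ 0.14137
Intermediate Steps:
k(-40)/(-7899) + 2492/18282 = -40/(-7899) + 2492/18282 = -40*(-1/7899) + 2492*(1/18282) = 40/7899 + 1246/9141 = 3402598/24068253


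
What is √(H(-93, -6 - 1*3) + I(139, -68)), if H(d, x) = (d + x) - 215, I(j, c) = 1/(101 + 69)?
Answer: I*√9161130/170 ≈ 17.804*I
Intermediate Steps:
I(j, c) = 1/170
H(d, x) = -215 + d + x
√(H(-93, -6 - 1*3) + I(139, -68)) = √((-215 - 93 + (-6 - 1*3)) + 1/170) = √((-215 - 93 + (-6 - 3)) + 1/170) = √((-215 - 93 - 9) + 1/170) = √(-317 + 1/170) = √(-53889/170) = I*√9161130/170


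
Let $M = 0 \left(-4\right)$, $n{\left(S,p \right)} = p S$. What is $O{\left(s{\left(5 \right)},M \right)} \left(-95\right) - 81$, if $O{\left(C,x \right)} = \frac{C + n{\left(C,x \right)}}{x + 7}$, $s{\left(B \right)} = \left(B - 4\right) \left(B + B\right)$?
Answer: $- \frac{1517}{7} \approx -216.71$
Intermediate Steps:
$n{\left(S,p \right)} = S p$
$s{\left(B \right)} = 2 B \left(-4 + B\right)$ ($s{\left(B \right)} = \left(-4 + B\right) 2 B = 2 B \left(-4 + B\right)$)
$M = 0$
$O{\left(C,x \right)} = \frac{C + C x}{7 + x}$ ($O{\left(C,x \right)} = \frac{C + C x}{x + 7} = \frac{C + C x}{7 + x}$)
$O{\left(s{\left(5 \right)},M \right)} \left(-95\right) - 81 = \frac{2 \cdot 5 \left(-4 + 5\right) \left(1 + 0\right)}{7 + 0} \left(-95\right) - 81 = 2 \cdot 5 \cdot 1 \cdot \frac{1}{7} \cdot 1 \left(-95\right) - 81 = 10 \cdot \frac{1}{7} \cdot 1 \left(-95\right) - 81 = \frac{10}{7} \left(-95\right) - 81 = - \frac{950}{7} - 81 = - \frac{1517}{7}$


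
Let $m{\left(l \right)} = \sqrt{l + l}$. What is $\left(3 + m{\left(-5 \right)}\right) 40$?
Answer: $120 + 40 i \sqrt{10} \approx 120.0 + 126.49 i$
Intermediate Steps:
$m{\left(l \right)} = \sqrt{2} \sqrt{l}$ ($m{\left(l \right)} = \sqrt{2 l} = \sqrt{2} \sqrt{l}$)
$\left(3 + m{\left(-5 \right)}\right) 40 = \left(3 + \sqrt{2} \sqrt{-5}\right) 40 = \left(3 + \sqrt{2} i \sqrt{5}\right) 40 = \left(3 + i \sqrt{10}\right) 40 = 120 + 40 i \sqrt{10}$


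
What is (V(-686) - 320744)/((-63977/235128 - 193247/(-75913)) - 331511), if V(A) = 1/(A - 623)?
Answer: 7494086350712854008/7745600903409762701 ≈ 0.96753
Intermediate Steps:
V(A) = 1/(-623 + A)
(V(-686) - 320744)/((-63977/235128 - 193247/(-75913)) - 331511) = (1/(-623 - 686) - 320744)/((-63977/235128 - 193247/(-75913)) - 331511) = (1/(-1309) - 320744)/((-63977*1/235128 - 193247*(-1/75913)) - 331511) = (-1/1309 - 320744)/((-63977/235128 + 193247/75913) - 331511) = -419853897/(1309*(40581094615/17849271864 - 331511)) = -419853897/(1309*(-5917189383811889/17849271864)) = -419853897/1309*(-17849271864/5917189383811889) = 7494086350712854008/7745600903409762701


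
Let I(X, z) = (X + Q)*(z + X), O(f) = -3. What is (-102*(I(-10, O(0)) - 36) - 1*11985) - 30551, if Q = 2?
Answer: -49472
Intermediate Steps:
I(X, z) = (2 + X)*(X + z) (I(X, z) = (X + 2)*(z + X) = (2 + X)*(X + z))
(-102*(I(-10, O(0)) - 36) - 1*11985) - 30551 = (-102*(((-10)**2 + 2*(-10) + 2*(-3) - 10*(-3)) - 36) - 1*11985) - 30551 = (-102*((100 - 20 - 6 + 30) - 36) - 11985) - 30551 = (-102*(104 - 36) - 11985) - 30551 = (-102*68 - 11985) - 30551 = (-6936 - 11985) - 30551 = -18921 - 30551 = -49472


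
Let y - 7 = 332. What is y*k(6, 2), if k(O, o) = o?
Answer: 678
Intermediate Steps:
y = 339 (y = 7 + 332 = 339)
y*k(6, 2) = 339*2 = 678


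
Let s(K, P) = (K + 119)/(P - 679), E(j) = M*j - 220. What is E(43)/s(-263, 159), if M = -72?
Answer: -107770/9 ≈ -11974.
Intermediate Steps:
E(j) = -220 - 72*j (E(j) = -72*j - 220 = -220 - 72*j)
s(K, P) = (119 + K)/(-679 + P)
E(43)/s(-263, 159) = (-220 - 72*43)/(((119 - 263)/(-679 + 159))) = (-220 - 3096)/((-144/(-520))) = -3316/((-1/520*(-144))) = -3316/18/65 = -3316*65/18 = -107770/9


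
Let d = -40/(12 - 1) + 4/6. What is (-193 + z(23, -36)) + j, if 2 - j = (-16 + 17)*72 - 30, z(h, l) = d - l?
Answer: -6599/33 ≈ -199.97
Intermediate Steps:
d = -98/33 (d = -40/11 + 4*(1/6) = -40*1/11 + 2/3 = -40/11 + 2/3 = -98/33 ≈ -2.9697)
z(h, l) = -98/33 - l
j = -40 (j = 2 - ((-16 + 17)*72 - 30) = 2 - (1*72 - 30) = 2 - (72 - 30) = 2 - 1*42 = 2 - 42 = -40)
(-193 + z(23, -36)) + j = (-193 + (-98/33 - 1*(-36))) - 40 = (-193 + (-98/33 + 36)) - 40 = (-193 + 1090/33) - 40 = -5279/33 - 40 = -6599/33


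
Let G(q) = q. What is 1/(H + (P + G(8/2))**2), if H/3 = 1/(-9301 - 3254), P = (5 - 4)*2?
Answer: 4185/150659 ≈ 0.027778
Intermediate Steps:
P = 2 (P = 1*2 = 2)
H = -1/4185 (H = 3/(-9301 - 3254) = 3/(-12555) = 3*(-1/12555) = -1/4185 ≈ -0.00023895)
1/(H + (P + G(8/2))**2) = 1/(-1/4185 + (2 + 8/2)**2) = 1/(-1/4185 + (2 + 8*(1/2))**2) = 1/(-1/4185 + (2 + 4)**2) = 1/(-1/4185 + 6**2) = 1/(-1/4185 + 36) = 1/(150659/4185) = 4185/150659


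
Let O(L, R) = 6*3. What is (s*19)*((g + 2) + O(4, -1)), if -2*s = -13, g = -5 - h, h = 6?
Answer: 2223/2 ≈ 1111.5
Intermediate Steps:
O(L, R) = 18
g = -11 (g = -5 - 1*6 = -5 - 6 = -11)
s = 13/2 (s = -½*(-13) = 13/2 ≈ 6.5000)
(s*19)*((g + 2) + O(4, -1)) = ((13/2)*19)*((-11 + 2) + 18) = 247*(-9 + 18)/2 = (247/2)*9 = 2223/2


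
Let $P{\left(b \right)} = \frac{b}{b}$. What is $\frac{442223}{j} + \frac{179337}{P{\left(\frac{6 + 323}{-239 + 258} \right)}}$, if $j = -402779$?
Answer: $\frac{72232735300}{402779} \approx 1.7934 \cdot 10^{5}$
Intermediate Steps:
$P{\left(b \right)} = 1$
$\frac{442223}{j} + \frac{179337}{P{\left(\frac{6 + 323}{-239 + 258} \right)}} = \frac{442223}{-402779} + \frac{179337}{1} = 442223 \left(- \frac{1}{402779}\right) + 179337 \cdot 1 = - \frac{442223}{402779} + 179337 = \frac{72232735300}{402779}$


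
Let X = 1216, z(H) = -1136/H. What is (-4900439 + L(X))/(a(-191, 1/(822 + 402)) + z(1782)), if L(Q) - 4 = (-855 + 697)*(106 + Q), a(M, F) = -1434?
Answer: 4552396101/1278262 ≈ 3561.4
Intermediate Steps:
L(Q) = -16744 - 158*Q (L(Q) = 4 + (-855 + 697)*(106 + Q) = 4 - 158*(106 + Q) = 4 + (-16748 - 158*Q) = -16744 - 158*Q)
(-4900439 + L(X))/(a(-191, 1/(822 + 402)) + z(1782)) = (-4900439 + (-16744 - 158*1216))/(-1434 - 1136/1782) = (-4900439 + (-16744 - 192128))/(-1434 - 1136*1/1782) = (-4900439 - 208872)/(-1434 - 568/891) = -5109311/(-1278262/891) = -5109311*(-891/1278262) = 4552396101/1278262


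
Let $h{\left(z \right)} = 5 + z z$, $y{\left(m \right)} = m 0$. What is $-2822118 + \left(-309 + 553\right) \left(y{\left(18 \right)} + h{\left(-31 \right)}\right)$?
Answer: $-2586414$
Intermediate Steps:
$y{\left(m \right)} = 0$
$h{\left(z \right)} = 5 + z^{2}$
$-2822118 + \left(-309 + 553\right) \left(y{\left(18 \right)} + h{\left(-31 \right)}\right) = -2822118 + \left(-309 + 553\right) \left(0 + \left(5 + \left(-31\right)^{2}\right)\right) = -2822118 + 244 \left(0 + \left(5 + 961\right)\right) = -2822118 + 244 \left(0 + 966\right) = -2822118 + 244 \cdot 966 = -2822118 + 235704 = -2586414$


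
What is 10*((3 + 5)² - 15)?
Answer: 490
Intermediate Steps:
10*((3 + 5)² - 15) = 10*(8² - 15) = 10*(64 - 15) = 10*49 = 490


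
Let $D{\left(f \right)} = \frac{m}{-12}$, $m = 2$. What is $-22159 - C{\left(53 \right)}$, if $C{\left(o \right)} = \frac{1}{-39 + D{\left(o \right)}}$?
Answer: $- \frac{5207359}{235} \approx -22159.0$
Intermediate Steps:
$D{\left(f \right)} = - \frac{1}{6}$ ($D{\left(f \right)} = \frac{2}{-12} = 2 \left(- \frac{1}{12}\right) = - \frac{1}{6}$)
$C{\left(o \right)} = - \frac{6}{235}$ ($C{\left(o \right)} = \frac{1}{-39 - \frac{1}{6}} = \frac{1}{- \frac{235}{6}} = - \frac{6}{235}$)
$-22159 - C{\left(53 \right)} = -22159 - - \frac{6}{235} = -22159 + \frac{6}{235} = - \frac{5207359}{235}$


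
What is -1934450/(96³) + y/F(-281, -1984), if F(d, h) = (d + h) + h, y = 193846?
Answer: -89861006353/1879621632 ≈ -47.808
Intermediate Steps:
F(d, h) = d + 2*h
-1934450/(96³) + y/F(-281, -1984) = -1934450/(96³) + 193846/(-281 + 2*(-1984)) = -1934450/884736 + 193846/(-281 - 3968) = -1934450*1/884736 + 193846/(-4249) = -967225/442368 + 193846*(-1/4249) = -967225/442368 - 193846/4249 = -89861006353/1879621632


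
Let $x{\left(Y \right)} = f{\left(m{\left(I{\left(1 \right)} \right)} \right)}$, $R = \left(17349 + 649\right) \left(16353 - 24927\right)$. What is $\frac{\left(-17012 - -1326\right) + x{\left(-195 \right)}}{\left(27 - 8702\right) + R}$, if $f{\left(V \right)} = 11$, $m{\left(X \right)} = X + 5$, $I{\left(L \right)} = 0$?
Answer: $\frac{15675}{154323527} \approx 0.00010157$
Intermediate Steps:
$R = -154314852$ ($R = 17998 \left(-8574\right) = -154314852$)
$m{\left(X \right)} = 5 + X$
$x{\left(Y \right)} = 11$
$\frac{\left(-17012 - -1326\right) + x{\left(-195 \right)}}{\left(27 - 8702\right) + R} = \frac{\left(-17012 - -1326\right) + 11}{\left(27 - 8702\right) - 154314852} = \frac{\left(-17012 + 1326\right) + 11}{-8675 - 154314852} = \frac{-15686 + 11}{-154323527} = \left(-15675\right) \left(- \frac{1}{154323527}\right) = \frac{15675}{154323527}$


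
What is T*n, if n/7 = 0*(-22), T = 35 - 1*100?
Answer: 0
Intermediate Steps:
T = -65 (T = 35 - 100 = -65)
n = 0 (n = 7*(0*(-22)) = 7*0 = 0)
T*n = -65*0 = 0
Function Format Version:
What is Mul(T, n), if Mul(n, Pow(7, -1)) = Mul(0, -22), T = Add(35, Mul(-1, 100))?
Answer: 0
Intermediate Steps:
T = -65 (T = Add(35, -100) = -65)
n = 0 (n = Mul(7, Mul(0, -22)) = Mul(7, 0) = 0)
Mul(T, n) = Mul(-65, 0) = 0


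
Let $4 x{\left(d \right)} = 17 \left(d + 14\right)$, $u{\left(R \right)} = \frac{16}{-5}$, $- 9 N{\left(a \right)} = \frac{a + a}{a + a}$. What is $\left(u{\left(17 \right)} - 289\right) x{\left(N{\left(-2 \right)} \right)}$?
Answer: $- \frac{206975}{12} \approx -17248.0$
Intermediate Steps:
$N{\left(a \right)} = - \frac{1}{9}$ ($N{\left(a \right)} = - \frac{\left(a + a\right) \frac{1}{a + a}}{9} = - \frac{2 a \frac{1}{2 a}}{9} = \left(- \frac{1}{9}\right) 1 = - \frac{1}{9}$)
$u{\left(R \right)} = - \frac{16}{5}$ ($u{\left(R \right)} = 16 \left(- \frac{1}{5}\right) = - \frac{16}{5}$)
$x{\left(d \right)} = \frac{119}{2} + \frac{17 d}{4}$ ($x{\left(d \right)} = \frac{17 \left(d + 14\right)}{4} = \frac{17 \left(14 + d\right)}{4} = \frac{238 + 17 d}{4} = \frac{119}{2} + \frac{17 d}{4}$)
$\left(u{\left(17 \right)} - 289\right) x{\left(N{\left(-2 \right)} \right)} = \left(- \frac{16}{5} - 289\right) \left(\frac{119}{2} + \frac{17}{4} \left(- \frac{1}{9}\right)\right) = - \frac{1461 \left(\frac{119}{2} - \frac{17}{36}\right)}{5} = \left(- \frac{1461}{5}\right) \frac{2125}{36} = - \frac{206975}{12}$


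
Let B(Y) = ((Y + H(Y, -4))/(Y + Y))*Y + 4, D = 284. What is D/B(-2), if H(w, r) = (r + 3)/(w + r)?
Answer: 3408/37 ≈ 92.108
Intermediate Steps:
H(w, r) = (3 + r)/(r + w)
B(Y) = 4 + Y/2 - 1/(2*(-4 + Y)) (B(Y) = ((Y + (3 - 4)/(-4 + Y))/(Y + Y))*Y + 4 = ((Y - 1/(-4 + Y))/((2*Y)))*Y + 4 = ((Y - 1/(-4 + Y))*(1/(2*Y)))*Y + 4 = ((Y - 1/(-4 + Y))/(2*Y))*Y + 4 = (Y/2 - 1/(2*(-4 + Y))) + 4 = 4 + Y/2 - 1/(2*(-4 + Y)))
D/B(-2) = 284/((-1 + (-4 - 2)*(8 - 2))/(2*(-4 - 2))) = 284/((1/2)*(-1 - 6*6)/(-6)) = 284/((1/2)*(-1/6)*(-1 - 36)) = 284/((1/2)*(-1/6)*(-37)) = 284/(37/12) = (12/37)*284 = 3408/37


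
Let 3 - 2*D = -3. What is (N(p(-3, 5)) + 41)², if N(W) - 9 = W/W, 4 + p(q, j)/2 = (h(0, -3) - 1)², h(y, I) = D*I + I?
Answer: 2601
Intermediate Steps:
D = 3 (D = 3/2 - ½*(-3) = 3/2 + 3/2 = 3)
h(y, I) = 4*I (h(y, I) = 3*I + I = 4*I)
p(q, j) = 330 (p(q, j) = -8 + 2*(4*(-3) - 1)² = -8 + 2*(-12 - 1)² = -8 + 2*(-13)² = -8 + 2*169 = -8 + 338 = 330)
N(W) = 10 (N(W) = 9 + W/W = 9 + 1 = 10)
(N(p(-3, 5)) + 41)² = (10 + 41)² = 51² = 2601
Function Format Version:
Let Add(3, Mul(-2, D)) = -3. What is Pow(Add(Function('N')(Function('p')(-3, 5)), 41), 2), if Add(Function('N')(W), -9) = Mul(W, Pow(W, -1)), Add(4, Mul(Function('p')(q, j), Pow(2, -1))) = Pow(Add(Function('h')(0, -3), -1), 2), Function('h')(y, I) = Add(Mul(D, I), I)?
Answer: 2601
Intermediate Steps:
D = 3 (D = Add(Rational(3, 2), Mul(Rational(-1, 2), -3)) = Add(Rational(3, 2), Rational(3, 2)) = 3)
Function('h')(y, I) = Mul(4, I) (Function('h')(y, I) = Add(Mul(3, I), I) = Mul(4, I))
Function('p')(q, j) = 330 (Function('p')(q, j) = Add(-8, Mul(2, Pow(Add(Mul(4, -3), -1), 2))) = Add(-8, Mul(2, Pow(Add(-12, -1), 2))) = Add(-8, Mul(2, Pow(-13, 2))) = Add(-8, Mul(2, 169)) = Add(-8, 338) = 330)
Function('N')(W) = 10 (Function('N')(W) = Add(9, Mul(W, Pow(W, -1))) = Add(9, 1) = 10)
Pow(Add(Function('N')(Function('p')(-3, 5)), 41), 2) = Pow(Add(10, 41), 2) = Pow(51, 2) = 2601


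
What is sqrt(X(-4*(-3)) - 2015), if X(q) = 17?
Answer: 3*I*sqrt(222) ≈ 44.699*I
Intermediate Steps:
sqrt(X(-4*(-3)) - 2015) = sqrt(17 - 2015) = sqrt(-1998) = 3*I*sqrt(222)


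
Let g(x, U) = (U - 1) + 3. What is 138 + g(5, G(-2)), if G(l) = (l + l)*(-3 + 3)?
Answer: 140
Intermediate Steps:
G(l) = 0 (G(l) = (2*l)*0 = 0)
g(x, U) = 2 + U (g(x, U) = (-1 + U) + 3 = 2 + U)
138 + g(5, G(-2)) = 138 + (2 + 0) = 138 + 2 = 140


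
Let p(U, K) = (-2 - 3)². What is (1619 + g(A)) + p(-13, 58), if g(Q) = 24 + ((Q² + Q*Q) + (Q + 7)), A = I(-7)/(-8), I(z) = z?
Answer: 53677/32 ≈ 1677.4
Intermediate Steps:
p(U, K) = 25 (p(U, K) = (-5)² = 25)
A = 7/8 (A = -7/(-8) = -7*(-⅛) = 7/8 ≈ 0.87500)
g(Q) = 31 + Q + 2*Q² (g(Q) = 24 + ((Q² + Q²) + (7 + Q)) = 24 + (2*Q² + (7 + Q)) = 24 + (7 + Q + 2*Q²) = 31 + Q + 2*Q²)
(1619 + g(A)) + p(-13, 58) = (1619 + (31 + 7/8 + 2*(7/8)²)) + 25 = (1619 + (31 + 7/8 + 2*(49/64))) + 25 = (1619 + (31 + 7/8 + 49/32)) + 25 = (1619 + 1069/32) + 25 = 52877/32 + 25 = 53677/32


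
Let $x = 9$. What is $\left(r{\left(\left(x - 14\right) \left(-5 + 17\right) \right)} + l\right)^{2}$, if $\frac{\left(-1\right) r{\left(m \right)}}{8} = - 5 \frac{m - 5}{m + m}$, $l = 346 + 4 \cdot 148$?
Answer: $\frac{8288641}{9} \approx 9.2096 \cdot 10^{5}$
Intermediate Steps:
$l = 938$ ($l = 346 + 592 = 938$)
$r{\left(m \right)} = \frac{20 \left(-5 + m\right)}{m}$ ($r{\left(m \right)} = - 8 \left(- 5 \frac{m - 5}{m + m}\right) = - 8 \left(- 5 \frac{-5 + m}{2 m}\right) = - 8 \left(- \frac{5 \left(-5 + m\right)}{2 m}\right) = \frac{20 \left(-5 + m\right)}{m}$)
$\left(r{\left(\left(x - 14\right) \left(-5 + 17\right) \right)} + l\right)^{2} = \left(\left(20 - \frac{100}{\left(9 - 14\right) \left(-5 + 17\right)}\right) + 938\right)^{2} = \left(\left(20 - \frac{100}{\left(-5\right) 12}\right) + 938\right)^{2} = \left(\left(20 - \frac{100}{-60}\right) + 938\right)^{2} = \left(\left(20 - - \frac{5}{3}\right) + 938\right)^{2} = \left(\left(20 + \frac{5}{3}\right) + 938\right)^{2} = \left(\frac{65}{3} + 938\right)^{2} = \left(\frac{2879}{3}\right)^{2} = \frac{8288641}{9}$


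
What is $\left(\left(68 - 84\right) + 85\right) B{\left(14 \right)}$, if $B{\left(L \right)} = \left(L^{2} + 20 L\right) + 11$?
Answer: $33603$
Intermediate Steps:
$B{\left(L \right)} = 11 + L^{2} + 20 L$
$\left(\left(68 - 84\right) + 85\right) B{\left(14 \right)} = \left(\left(68 - 84\right) + 85\right) \left(11 + 14^{2} + 20 \cdot 14\right) = \left(-16 + 85\right) \left(11 + 196 + 280\right) = 69 \cdot 487 = 33603$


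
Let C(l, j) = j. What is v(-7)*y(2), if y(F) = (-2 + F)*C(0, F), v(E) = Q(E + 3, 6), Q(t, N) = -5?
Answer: 0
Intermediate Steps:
v(E) = -5
y(F) = F*(-2 + F) (y(F) = (-2 + F)*F = F*(-2 + F))
v(-7)*y(2) = -10*(-2 + 2) = -10*0 = -5*0 = 0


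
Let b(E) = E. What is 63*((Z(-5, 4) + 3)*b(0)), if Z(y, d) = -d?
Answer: 0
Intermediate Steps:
63*((Z(-5, 4) + 3)*b(0)) = 63*((-1*4 + 3)*0) = 63*((-4 + 3)*0) = 63*(-1*0) = 63*0 = 0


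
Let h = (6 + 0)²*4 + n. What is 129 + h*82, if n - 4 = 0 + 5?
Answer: 12675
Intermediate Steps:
n = 9 (n = 4 + (0 + 5) = 4 + 5 = 9)
h = 153 (h = (6 + 0)²*4 + 9 = 6²*4 + 9 = 36*4 + 9 = 144 + 9 = 153)
129 + h*82 = 129 + 153*82 = 129 + 12546 = 12675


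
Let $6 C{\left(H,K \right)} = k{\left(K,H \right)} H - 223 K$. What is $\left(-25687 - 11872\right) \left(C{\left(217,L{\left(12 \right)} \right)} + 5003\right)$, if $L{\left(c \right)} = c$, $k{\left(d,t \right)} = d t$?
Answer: $-3708387865$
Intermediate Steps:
$C{\left(H,K \right)} = - \frac{223 K}{6} + \frac{K H^{2}}{6}$ ($C{\left(H,K \right)} = \frac{K H H - 223 K}{6} = \frac{H K H - 223 K}{6} = \frac{K H^{2} - 223 K}{6} = \frac{- 223 K + K H^{2}}{6} = - \frac{223 K}{6} + \frac{K H^{2}}{6}$)
$\left(-25687 - 11872\right) \left(C{\left(217,L{\left(12 \right)} \right)} + 5003\right) = \left(-25687 - 11872\right) \left(\frac{1}{6} \cdot 12 \left(-223 + 217^{2}\right) + 5003\right) = - 37559 \left(\frac{1}{6} \cdot 12 \left(-223 + 47089\right) + 5003\right) = - 37559 \left(\frac{1}{6} \cdot 12 \cdot 46866 + 5003\right) = - 37559 \left(93732 + 5003\right) = \left(-37559\right) 98735 = -3708387865$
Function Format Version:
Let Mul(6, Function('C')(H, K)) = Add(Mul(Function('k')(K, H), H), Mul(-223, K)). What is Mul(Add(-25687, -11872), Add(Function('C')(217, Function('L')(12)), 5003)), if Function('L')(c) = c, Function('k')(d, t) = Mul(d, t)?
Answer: -3708387865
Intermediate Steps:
Function('C')(H, K) = Add(Mul(Rational(-223, 6), K), Mul(Rational(1, 6), K, Pow(H, 2))) (Function('C')(H, K) = Mul(Rational(1, 6), Add(Mul(Mul(K, H), H), Mul(-223, K))) = Mul(Rational(1, 6), Add(Mul(Mul(H, K), H), Mul(-223, K))) = Mul(Rational(1, 6), Add(Mul(K, Pow(H, 2)), Mul(-223, K))) = Mul(Rational(1, 6), Add(Mul(-223, K), Mul(K, Pow(H, 2)))) = Add(Mul(Rational(-223, 6), K), Mul(Rational(1, 6), K, Pow(H, 2))))
Mul(Add(-25687, -11872), Add(Function('C')(217, Function('L')(12)), 5003)) = Mul(Add(-25687, -11872), Add(Mul(Rational(1, 6), 12, Add(-223, Pow(217, 2))), 5003)) = Mul(-37559, Add(Mul(Rational(1, 6), 12, Add(-223, 47089)), 5003)) = Mul(-37559, Add(Mul(Rational(1, 6), 12, 46866), 5003)) = Mul(-37559, Add(93732, 5003)) = Mul(-37559, 98735) = -3708387865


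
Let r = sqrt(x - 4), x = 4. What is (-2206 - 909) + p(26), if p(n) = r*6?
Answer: -3115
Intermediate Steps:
r = 0 (r = sqrt(4 - 4) = sqrt(0) = 0)
p(n) = 0 (p(n) = 0*6 = 0)
(-2206 - 909) + p(26) = (-2206 - 909) + 0 = -3115 + 0 = -3115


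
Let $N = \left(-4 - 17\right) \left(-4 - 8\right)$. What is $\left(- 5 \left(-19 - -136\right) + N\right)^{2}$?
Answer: $110889$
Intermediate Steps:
$N = 252$ ($N = \left(-21\right) \left(-12\right) = 252$)
$\left(- 5 \left(-19 - -136\right) + N\right)^{2} = \left(- 5 \left(-19 - -136\right) + 252\right)^{2} = \left(- 5 \left(-19 + 136\right) + 252\right)^{2} = \left(\left(-5\right) 117 + 252\right)^{2} = \left(-585 + 252\right)^{2} = \left(-333\right)^{2} = 110889$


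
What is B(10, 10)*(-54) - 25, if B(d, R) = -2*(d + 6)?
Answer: 1703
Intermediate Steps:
B(d, R) = -12 - 2*d (B(d, R) = -2*(6 + d) = -12 - 2*d)
B(10, 10)*(-54) - 25 = (-12 - 2*10)*(-54) - 25 = (-12 - 20)*(-54) - 25 = -32*(-54) - 25 = 1728 - 25 = 1703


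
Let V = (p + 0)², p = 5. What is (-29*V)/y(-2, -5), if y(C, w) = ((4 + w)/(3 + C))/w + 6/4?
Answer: -7250/17 ≈ -426.47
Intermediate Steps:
y(C, w) = 3/2 + (4 + w)/(w*(3 + C)) (y(C, w) = ((4 + w)/(3 + C))/w + 6*(¼) = (4 + w)/(w*(3 + C)) + 3/2 = 3/2 + (4 + w)/(w*(3 + C)))
V = 25 (V = (5 + 0)² = 5² = 25)
(-29*V)/y(-2, -5) = (-29*25)/(((½)*(8 + 11*(-5) + 3*(-2)*(-5))/(-5*(3 - 2)))) = -725*(-10/(8 - 55 + 30)) = -725/((½)*(-⅕)*1*(-17)) = -725/17/10 = -725*10/17 = -7250/17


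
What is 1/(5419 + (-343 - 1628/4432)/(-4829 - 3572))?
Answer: 9308308/50442101503 ≈ 0.00018453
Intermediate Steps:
1/(5419 + (-343 - 1628/4432)/(-4829 - 3572)) = 1/(5419 + (-343 - 1628*1/4432)/(-8401)) = 1/(5419 + (-343 - 407/1108)*(-1/8401)) = 1/(5419 - 380451/1108*(-1/8401)) = 1/(5419 + 380451/9308308) = 1/(50442101503/9308308) = 9308308/50442101503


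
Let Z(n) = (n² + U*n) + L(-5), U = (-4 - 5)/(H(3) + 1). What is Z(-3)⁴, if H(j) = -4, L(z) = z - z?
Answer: 0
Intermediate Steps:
L(z) = 0
U = 3 (U = (-4 - 5)/(-4 + 1) = -9/(-3) = -9*(-⅓) = 3)
Z(n) = n² + 3*n (Z(n) = (n² + 3*n) + 0 = n² + 3*n)
Z(-3)⁴ = (-3*(3 - 3))⁴ = (-3*0)⁴ = 0⁴ = 0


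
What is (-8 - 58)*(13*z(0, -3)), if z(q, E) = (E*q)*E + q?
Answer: 0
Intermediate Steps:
z(q, E) = q + q*E² (z(q, E) = q*E² + q = q + q*E²)
(-8 - 58)*(13*z(0, -3)) = (-8 - 58)*(13*(0*(1 + (-3)²))) = -858*0*(1 + 9) = -858*0*10 = -858*0 = -66*0 = 0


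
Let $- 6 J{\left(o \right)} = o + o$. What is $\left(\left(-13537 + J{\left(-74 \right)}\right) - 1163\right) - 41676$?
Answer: $- \frac{169054}{3} \approx -56351.0$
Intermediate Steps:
$J{\left(o \right)} = - \frac{o}{3}$ ($J{\left(o \right)} = - \frac{o + o}{6} = - \frac{2 o}{6} = - \frac{o}{3}$)
$\left(\left(-13537 + J{\left(-74 \right)}\right) - 1163\right) - 41676 = \left(\left(-13537 - - \frac{74}{3}\right) - 1163\right) - 41676 = \left(\left(-13537 + \frac{74}{3}\right) - 1163\right) - 41676 = \left(- \frac{40537}{3} - 1163\right) - 41676 = - \frac{44026}{3} - 41676 = - \frac{169054}{3}$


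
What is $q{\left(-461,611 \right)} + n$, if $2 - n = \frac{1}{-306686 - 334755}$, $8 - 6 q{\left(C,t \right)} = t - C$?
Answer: $- \frac{337397963}{1924323} \approx -175.33$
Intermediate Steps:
$q{\left(C,t \right)} = \frac{4}{3} - \frac{t}{6} + \frac{C}{6}$ ($q{\left(C,t \right)} = \frac{4}{3} - \frac{t - C}{6} = \frac{4}{3} + \left(- \frac{t}{6} + \frac{C}{6}\right) = \frac{4}{3} - \frac{t}{6} + \frac{C}{6}$)
$n = \frac{1282883}{641441}$ ($n = 2 - \frac{1}{-306686 - 334755} = 2 - \frac{1}{-641441} = 2 - - \frac{1}{641441} = 2 + \frac{1}{641441} = \frac{1282883}{641441} \approx 2.0$)
$q{\left(-461,611 \right)} + n = \left(\frac{4}{3} - \frac{611}{6} + \frac{1}{6} \left(-461\right)\right) + \frac{1282883}{641441} = \left(\frac{4}{3} - \frac{611}{6} - \frac{461}{6}\right) + \frac{1282883}{641441} = - \frac{532}{3} + \frac{1282883}{641441} = - \frac{337397963}{1924323}$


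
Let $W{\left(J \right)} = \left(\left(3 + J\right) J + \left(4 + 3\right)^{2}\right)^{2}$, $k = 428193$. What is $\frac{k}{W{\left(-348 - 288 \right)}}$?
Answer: $\frac{428193}{162116553769} \approx 2.6413 \cdot 10^{-6}$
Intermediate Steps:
$W{\left(J \right)} = \left(49 + J \left(3 + J\right)\right)^{2}$ ($W{\left(J \right)} = \left(J \left(3 + J\right) + 7^{2}\right)^{2} = \left(J \left(3 + J\right) + 49\right)^{2} = \left(49 + J \left(3 + J\right)\right)^{2}$)
$\frac{k}{W{\left(-348 - 288 \right)}} = \frac{428193}{\left(49 + \left(-348 - 288\right)^{2} + 3 \left(-348 - 288\right)\right)^{2}} = \frac{428193}{\left(49 + \left(-636\right)^{2} + 3 \left(-636\right)\right)^{2}} = \frac{428193}{\left(49 + 404496 - 1908\right)^{2}} = \frac{428193}{402637^{2}} = \frac{428193}{162116553769}$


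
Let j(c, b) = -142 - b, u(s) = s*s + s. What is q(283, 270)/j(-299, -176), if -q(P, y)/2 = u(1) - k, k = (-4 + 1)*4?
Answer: -14/17 ≈ -0.82353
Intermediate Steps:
k = -12 (k = -3*4 = -12)
u(s) = s + s² (u(s) = s² + s = s + s²)
q(P, y) = -28 (q(P, y) = -2*(1*(1 + 1) - 1*(-12)) = -2*(1*2 + 12) = -2*(2 + 12) = -2*14 = -28)
q(283, 270)/j(-299, -176) = -28/(-142 - 1*(-176)) = -28/(-142 + 176) = -28/34 = -28*1/34 = -14/17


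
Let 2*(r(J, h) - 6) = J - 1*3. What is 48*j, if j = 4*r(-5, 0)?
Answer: 384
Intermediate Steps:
r(J, h) = 9/2 + J/2 (r(J, h) = 6 + (J - 1*3)/2 = 6 + (J - 3)/2 = 6 + (-3 + J)/2 = 6 + (-3/2 + J/2) = 9/2 + J/2)
j = 8 (j = 4*(9/2 + (½)*(-5)) = 4*(9/2 - 5/2) = 4*2 = 8)
48*j = 48*8 = 384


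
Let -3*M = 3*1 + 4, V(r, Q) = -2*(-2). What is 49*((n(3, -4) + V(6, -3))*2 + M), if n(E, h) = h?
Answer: -343/3 ≈ -114.33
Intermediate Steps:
V(r, Q) = 4
M = -7/3 (M = -(3*1 + 4)/3 = -(3 + 4)/3 = -1/3*7 = -7/3 ≈ -2.3333)
49*((n(3, -4) + V(6, -3))*2 + M) = 49*((-4 + 4)*2 - 7/3) = 49*(0*2 - 7/3) = 49*(0 - 7/3) = 49*(-7/3) = -343/3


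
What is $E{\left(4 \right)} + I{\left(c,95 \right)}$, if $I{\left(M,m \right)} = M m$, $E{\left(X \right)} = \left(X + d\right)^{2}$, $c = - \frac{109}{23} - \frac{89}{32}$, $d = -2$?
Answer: $- \frac{522881}{736} \approx -710.44$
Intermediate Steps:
$c = - \frac{5535}{736}$ ($c = \left(-109\right) \frac{1}{23} - \frac{89}{32} = - \frac{109}{23} - \frac{89}{32} = - \frac{5535}{736} \approx -7.5204$)
$E{\left(X \right)} = \left(-2 + X\right)^{2}$ ($E{\left(X \right)} = \left(X - 2\right)^{2} = \left(-2 + X\right)^{2}$)
$E{\left(4 \right)} + I{\left(c,95 \right)} = \left(-2 + 4\right)^{2} - \frac{525825}{736} = 2^{2} - \frac{525825}{736} = 4 - \frac{525825}{736} = - \frac{522881}{736}$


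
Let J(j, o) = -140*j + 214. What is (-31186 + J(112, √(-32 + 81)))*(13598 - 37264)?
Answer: 1104066232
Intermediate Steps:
J(j, o) = 214 - 140*j
(-31186 + J(112, √(-32 + 81)))*(13598 - 37264) = (-31186 + (214 - 140*112))*(13598 - 37264) = (-31186 + (214 - 15680))*(-23666) = (-31186 - 15466)*(-23666) = -46652*(-23666) = 1104066232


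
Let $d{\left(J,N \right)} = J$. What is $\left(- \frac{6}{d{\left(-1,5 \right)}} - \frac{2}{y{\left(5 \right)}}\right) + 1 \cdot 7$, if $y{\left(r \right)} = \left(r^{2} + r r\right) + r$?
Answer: $\frac{713}{55} \approx 12.964$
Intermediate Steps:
$y{\left(r \right)} = r + 2 r^{2}$ ($y{\left(r \right)} = \left(r^{2} + r^{2}\right) + r = 2 r^{2} + r = r + 2 r^{2}$)
$\left(- \frac{6}{d{\left(-1,5 \right)}} - \frac{2}{y{\left(5 \right)}}\right) + 1 \cdot 7 = \left(- \frac{6}{-1} - \frac{2}{5 \left(1 + 2 \cdot 5\right)}\right) + 1 \cdot 7 = \left(\left(-6\right) \left(-1\right) - \frac{2}{5 \left(1 + 10\right)}\right) + 7 = \left(6 - \frac{2}{5 \cdot 11}\right) + 7 = \left(6 - \frac{2}{55}\right) + 7 = \frac{328}{55} + 7 = \frac{713}{55}$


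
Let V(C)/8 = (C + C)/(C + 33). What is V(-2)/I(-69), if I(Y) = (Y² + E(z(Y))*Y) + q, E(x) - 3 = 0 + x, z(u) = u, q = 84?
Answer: -32/291369 ≈ -0.00010983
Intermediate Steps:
E(x) = 3 + x (E(x) = 3 + (0 + x) = 3 + x)
V(C) = 16*C/(33 + C) (V(C) = 8*((C + C)/(C + 33)) = 8*((2*C)/(33 + C)) = 8*(2*C/(33 + C)) = 16*C/(33 + C))
I(Y) = 84 + Y² + Y*(3 + Y) (I(Y) = (Y² + (3 + Y)*Y) + 84 = (Y² + Y*(3 + Y)) + 84 = 84 + Y² + Y*(3 + Y))
V(-2)/I(-69) = (16*(-2)/(33 - 2))/(84 + (-69)² - 69*(3 - 69)) = (16*(-2)/31)/(84 + 4761 - 69*(-66)) = (16*(-2)*(1/31))/(84 + 4761 + 4554) = -32/31/9399 = -32/31*1/9399 = -32/291369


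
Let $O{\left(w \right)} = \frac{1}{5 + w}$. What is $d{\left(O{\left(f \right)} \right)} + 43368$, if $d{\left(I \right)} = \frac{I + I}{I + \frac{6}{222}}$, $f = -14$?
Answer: $\frac{607189}{14} \approx 43371.0$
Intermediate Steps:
$d{\left(I \right)} = \frac{2 I}{\frac{1}{37} + I}$ ($d{\left(I \right)} = \frac{2 I}{I + 6 \cdot \frac{1}{222}} = \frac{2 I}{I + \frac{1}{37}} = \frac{2 I}{\frac{1}{37} + I}$)
$d{\left(O{\left(f \right)} \right)} + 43368 = \frac{74}{\left(5 - 14\right) \left(1 + \frac{37}{5 - 14}\right)} + 43368 = \frac{74}{\left(-9\right) \left(1 + \frac{37}{-9}\right)} + 43368 = 74 \left(- \frac{1}{9}\right) \frac{1}{1 + 37 \left(- \frac{1}{9}\right)} + 43368 = 74 \left(- \frac{1}{9}\right) \frac{1}{1 - \frac{37}{9}} + 43368 = 74 \left(- \frac{1}{9}\right) \frac{1}{- \frac{28}{9}} + 43368 = 74 \left(- \frac{1}{9}\right) \left(- \frac{9}{28}\right) + 43368 = \frac{37}{14} + 43368 = \frac{607189}{14}$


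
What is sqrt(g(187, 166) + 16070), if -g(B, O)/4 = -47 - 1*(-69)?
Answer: sqrt(15982) ≈ 126.42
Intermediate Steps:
g(B, O) = -88 (g(B, O) = -4*(-47 - 1*(-69)) = -4*(-47 + 69) = -4*22 = -88)
sqrt(g(187, 166) + 16070) = sqrt(-88 + 16070) = sqrt(15982)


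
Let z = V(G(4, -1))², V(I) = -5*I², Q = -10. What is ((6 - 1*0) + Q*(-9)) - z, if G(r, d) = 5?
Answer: -15529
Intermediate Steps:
z = 15625 (z = (-5*5²)² = (-5*25)² = (-125)² = 15625)
((6 - 1*0) + Q*(-9)) - z = ((6 - 1*0) - 10*(-9)) - 1*15625 = ((6 + 0) + 90) - 15625 = (6 + 90) - 15625 = 96 - 15625 = -15529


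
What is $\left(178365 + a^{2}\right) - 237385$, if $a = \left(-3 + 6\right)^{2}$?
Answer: $-58939$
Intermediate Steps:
$a = 9$ ($a = 3^{2} = 9$)
$\left(178365 + a^{2}\right) - 237385 = \left(178365 + 9^{2}\right) - 237385 = \left(178365 + 81\right) - 237385 = 178446 - 237385 = -58939$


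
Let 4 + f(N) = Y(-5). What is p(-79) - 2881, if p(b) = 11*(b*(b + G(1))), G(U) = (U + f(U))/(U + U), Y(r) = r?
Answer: 69246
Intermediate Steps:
f(N) = -9 (f(N) = -4 - 5 = -9)
G(U) = (-9 + U)/(2*U) (G(U) = (U - 9)/(U + U) = (-9 + U)/((2*U)) = (-9 + U)*(1/(2*U)) = (-9 + U)/(2*U))
p(b) = 11*b*(-4 + b) (p(b) = 11*(b*(b + (1/2)*(-9 + 1)/1)) = 11*(b*(b + (1/2)*1*(-8))) = 11*(b*(b - 4)) = 11*(b*(-4 + b)) = 11*b*(-4 + b))
p(-79) - 2881 = 11*(-79)*(-4 - 79) - 2881 = 11*(-79)*(-83) - 2881 = 72127 - 2881 = 69246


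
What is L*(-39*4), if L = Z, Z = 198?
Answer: -30888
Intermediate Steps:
L = 198
L*(-39*4) = 198*(-39*4) = 198*(-156) = -30888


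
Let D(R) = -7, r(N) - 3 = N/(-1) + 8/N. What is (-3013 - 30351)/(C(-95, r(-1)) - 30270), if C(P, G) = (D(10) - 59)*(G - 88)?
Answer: 16682/12099 ≈ 1.3788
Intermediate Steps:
r(N) = 3 - N + 8/N (r(N) = 3 + (N/(-1) + 8/N) = 3 + (N*(-1) + 8/N) = 3 + (-N + 8/N) = 3 - N + 8/N)
C(P, G) = 5808 - 66*G (C(P, G) = (-7 - 59)*(G - 88) = -66*(-88 + G) = 5808 - 66*G)
(-3013 - 30351)/(C(-95, r(-1)) - 30270) = (-3013 - 30351)/((5808 - 66*(3 - 1*(-1) + 8/(-1))) - 30270) = -33364/((5808 - 66*(3 + 1 + 8*(-1))) - 30270) = -33364/((5808 - 66*(3 + 1 - 8)) - 30270) = -33364/((5808 - 66*(-4)) - 30270) = -33364/((5808 + 264) - 30270) = -33364/(6072 - 30270) = -33364/(-24198) = -33364*(-1/24198) = 16682/12099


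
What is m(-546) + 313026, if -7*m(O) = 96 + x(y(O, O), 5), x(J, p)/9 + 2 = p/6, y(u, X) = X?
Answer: 4382193/14 ≈ 3.1301e+5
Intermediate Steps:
x(J, p) = -18 + 3*p/2 (x(J, p) = -18 + 9*(p/6) = -18 + 3*p/2)
m(O) = -171/14 (m(O) = -(96 + (-18 + (3/2)*5))/7 = -(96 + (-18 + 15/2))/7 = -(96 - 21/2)/7 = -⅐*171/2 = -171/14)
m(-546) + 313026 = -171/14 + 313026 = 4382193/14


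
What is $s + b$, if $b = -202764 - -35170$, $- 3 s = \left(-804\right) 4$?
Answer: $-166522$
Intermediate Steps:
$s = 1072$ ($s = - \frac{\left(-804\right) 4}{3} = \left(- \frac{1}{3}\right) \left(-3216\right) = 1072$)
$b = -167594$ ($b = -202764 + 35170 = -167594$)
$s + b = 1072 - 167594 = -166522$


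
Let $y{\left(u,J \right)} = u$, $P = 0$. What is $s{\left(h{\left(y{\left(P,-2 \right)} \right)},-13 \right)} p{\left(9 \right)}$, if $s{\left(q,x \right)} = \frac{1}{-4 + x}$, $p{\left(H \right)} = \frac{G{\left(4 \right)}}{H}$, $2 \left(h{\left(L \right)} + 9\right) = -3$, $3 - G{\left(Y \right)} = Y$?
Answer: $\frac{1}{153} \approx 0.0065359$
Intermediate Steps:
$G{\left(Y \right)} = 3 - Y$
$h{\left(L \right)} = - \frac{21}{2}$ ($h{\left(L \right)} = -9 + \frac{1}{2} \left(-3\right) = -9 - \frac{3}{2} = - \frac{21}{2}$)
$p{\left(H \right)} = - \frac{1}{H}$ ($p{\left(H \right)} = \frac{3 - 4}{H} = - \frac{1}{H}$)
$s{\left(h{\left(y{\left(P,-2 \right)} \right)},-13 \right)} p{\left(9 \right)} = \frac{\left(-1\right) \frac{1}{9}}{-4 - 13} = \frac{\left(-1\right) \frac{1}{9}}{-17} = \left(- \frac{1}{17}\right) \left(- \frac{1}{9}\right) = \frac{1}{153}$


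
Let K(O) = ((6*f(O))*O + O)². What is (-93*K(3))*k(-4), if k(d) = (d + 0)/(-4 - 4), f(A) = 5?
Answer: -804357/2 ≈ -4.0218e+5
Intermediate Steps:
k(d) = -d/8 (k(d) = d/(-8) = d*(-⅛) = -d/8)
K(O) = 961*O² (K(O) = ((6*5)*O + O)² = (30*O + O)² = (31*O)² = 961*O²)
(-93*K(3))*k(-4) = (-89373*3²)*(-⅛*(-4)) = -89373*9*(½) = -93*8649*(½) = -804357*½ = -804357/2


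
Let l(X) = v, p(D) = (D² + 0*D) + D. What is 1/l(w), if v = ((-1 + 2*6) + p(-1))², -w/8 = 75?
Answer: 1/121 ≈ 0.0082645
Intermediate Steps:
w = -600 (w = -8*75 = -600)
p(D) = D + D² (p(D) = (D² + 0) + D = D² + D = D + D²)
v = 121 (v = ((-1 + 2*6) - (1 - 1))² = ((-1 + 12) - 1*0)² = (11 + 0)² = 11² = 121)
l(X) = 121
1/l(w) = 1/121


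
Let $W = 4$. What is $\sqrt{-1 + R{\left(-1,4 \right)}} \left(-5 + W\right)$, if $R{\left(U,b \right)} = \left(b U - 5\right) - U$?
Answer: $- 3 i \approx - 3.0 i$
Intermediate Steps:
$R{\left(U,b \right)} = -5 - U + U b$ ($R{\left(U,b \right)} = \left(U b - 5\right) - U = \left(-5 + U b\right) - U = -5 - U + U b$)
$\sqrt{-1 + R{\left(-1,4 \right)}} \left(-5 + W\right) = \sqrt{-1 - 8} \left(-5 + 4\right) = \sqrt{-1 - 8} \left(-1\right) = \sqrt{-9} \left(-1\right) = 3 i \left(-1\right) = - 3 i$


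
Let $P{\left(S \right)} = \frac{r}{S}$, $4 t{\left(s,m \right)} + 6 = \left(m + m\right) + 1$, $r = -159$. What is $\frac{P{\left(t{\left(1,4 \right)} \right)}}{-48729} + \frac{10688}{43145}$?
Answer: $\frac{529962292}{2102412705} \approx 0.25207$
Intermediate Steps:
$t{\left(s,m \right)} = - \frac{5}{4} + \frac{m}{2}$ ($t{\left(s,m \right)} = - \frac{3}{2} + \frac{\left(m + m\right) + 1}{4} = - \frac{3}{2} + \frac{2 m + 1}{4} = - \frac{3}{2} + \frac{1 + 2 m}{4} = - \frac{3}{2} + \left(\frac{1}{4} + \frac{m}{2}\right) = - \frac{5}{4} + \frac{m}{2}$)
$P{\left(S \right)} = - \frac{159}{S}$
$\frac{P{\left(t{\left(1,4 \right)} \right)}}{-48729} + \frac{10688}{43145} = \frac{\left(-159\right) \frac{1}{- \frac{5}{4} + \frac{1}{2} \cdot 4}}{-48729} + \frac{10688}{43145} = - \frac{159}{- \frac{5}{4} + 2} \left(- \frac{1}{48729}\right) + 10688 \cdot \frac{1}{43145} = - \frac{159}{\frac{3}{4}} \left(- \frac{1}{48729}\right) + \frac{10688}{43145} = \left(-159\right) \frac{4}{3} \left(- \frac{1}{48729}\right) + \frac{10688}{43145} = \left(-212\right) \left(- \frac{1}{48729}\right) + \frac{10688}{43145} = \frac{212}{48729} + \frac{10688}{43145} = \frac{529962292}{2102412705}$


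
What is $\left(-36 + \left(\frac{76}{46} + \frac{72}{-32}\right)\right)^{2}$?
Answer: $\frac{11336689}{8464} \approx 1339.4$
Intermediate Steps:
$\left(-36 + \left(\frac{76}{46} + \frac{72}{-32}\right)\right)^{2} = \left(-36 + \left(76 \cdot \frac{1}{46} + 72 \left(- \frac{1}{32}\right)\right)\right)^{2} = \left(-36 + \left(\frac{38}{23} - \frac{9}{4}\right)\right)^{2} = \left(-36 - \frac{55}{92}\right)^{2} = \left(- \frac{3367}{92}\right)^{2} = \frac{11336689}{8464}$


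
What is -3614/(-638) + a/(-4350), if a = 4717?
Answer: 219163/47850 ≈ 4.5802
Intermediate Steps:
-3614/(-638) + a/(-4350) = -3614/(-638) + 4717/(-4350) = -3614*(-1/638) + 4717*(-1/4350) = 1807/319 - 4717/4350 = 219163/47850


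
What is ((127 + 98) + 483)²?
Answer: 501264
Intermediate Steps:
((127 + 98) + 483)² = (225 + 483)² = 708² = 501264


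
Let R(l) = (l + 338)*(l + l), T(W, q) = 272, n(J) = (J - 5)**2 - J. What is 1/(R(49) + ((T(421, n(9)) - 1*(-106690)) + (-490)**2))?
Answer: 1/384988 ≈ 2.5975e-6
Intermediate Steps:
n(J) = (-5 + J)**2 - J
R(l) = 2*l*(338 + l) (R(l) = (338 + l)*(2*l) = 2*l*(338 + l))
1/(R(49) + ((T(421, n(9)) - 1*(-106690)) + (-490)**2)) = 1/(2*49*(338 + 49) + ((272 - 1*(-106690)) + (-490)**2)) = 1/(2*49*387 + ((272 + 106690) + 240100)) = 1/(37926 + (106962 + 240100)) = 1/(37926 + 347062) = 1/384988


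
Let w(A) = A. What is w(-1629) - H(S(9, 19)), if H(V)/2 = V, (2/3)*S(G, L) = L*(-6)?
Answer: -1287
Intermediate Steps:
S(G, L) = -9*L (S(G, L) = 3*(L*(-6))/2 = 3*(-6*L)/2 = -9*L)
H(V) = 2*V
w(-1629) - H(S(9, 19)) = -1629 - 2*(-9*19) = -1629 - 2*(-171) = -1629 - 1*(-342) = -1629 + 342 = -1287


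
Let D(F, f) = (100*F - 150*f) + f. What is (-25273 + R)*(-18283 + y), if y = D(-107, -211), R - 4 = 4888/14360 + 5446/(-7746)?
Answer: -431454100765432/6952035 ≈ -6.2062e+7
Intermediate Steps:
R = 25286758/6952035 (R = 4 + (4888/14360 + 5446/(-7746)) = 4 + (4888*(1/14360) + 5446*(-1/7746)) = 4 + (611/1795 - 2723/3873) = 4 - 2521382/6952035 = 25286758/6952035 ≈ 3.6373)
D(F, f) = -149*f + 100*F (D(F, f) = (-150*f + 100*F) + f = -149*f + 100*F)
y = 20739 (y = -149*(-211) + 100*(-107) = 31439 - 10700 = 20739)
(-25273 + R)*(-18283 + y) = (-25273 + 25286758/6952035)*(-18283 + 20739) = -175673493797/6952035*2456 = -431454100765432/6952035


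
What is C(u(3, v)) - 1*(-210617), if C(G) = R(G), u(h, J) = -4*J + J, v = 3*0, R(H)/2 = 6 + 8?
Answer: 210645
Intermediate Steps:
R(H) = 28 (R(H) = 2*(6 + 8) = 2*14 = 28)
v = 0
u(h, J) = -3*J
C(G) = 28
C(u(3, v)) - 1*(-210617) = 28 - 1*(-210617) = 28 + 210617 = 210645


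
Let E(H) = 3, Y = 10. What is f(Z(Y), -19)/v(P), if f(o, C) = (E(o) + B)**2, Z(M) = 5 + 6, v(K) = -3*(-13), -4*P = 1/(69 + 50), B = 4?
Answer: 49/39 ≈ 1.2564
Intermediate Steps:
P = -1/476 (P = -1/(4*(69 + 50)) = -1/4/119 = -1/4*1/119 = -1/476 ≈ -0.0021008)
v(K) = 39
Z(M) = 11
f(o, C) = 49 (f(o, C) = (3 + 4)**2 = 7**2 = 49)
f(Z(Y), -19)/v(P) = 49/39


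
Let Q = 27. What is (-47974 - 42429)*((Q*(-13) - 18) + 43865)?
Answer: -3932168888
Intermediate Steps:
(-47974 - 42429)*((Q*(-13) - 18) + 43865) = (-47974 - 42429)*((27*(-13) - 18) + 43865) = -90403*((-351 - 18) + 43865) = -90403*(-369 + 43865) = -90403*43496 = -3932168888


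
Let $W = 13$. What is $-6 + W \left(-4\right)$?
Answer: $-58$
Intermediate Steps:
$-6 + W \left(-4\right) = -6 + 13 \left(-4\right) = -6 - 52 = -58$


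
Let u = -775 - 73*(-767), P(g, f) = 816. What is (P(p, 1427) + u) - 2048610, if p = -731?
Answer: -1992578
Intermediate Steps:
u = 55216 (u = -775 + 55991 = 55216)
(P(p, 1427) + u) - 2048610 = (816 + 55216) - 2048610 = 56032 - 2048610 = -1992578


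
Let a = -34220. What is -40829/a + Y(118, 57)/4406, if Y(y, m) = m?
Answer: 90921557/75386660 ≈ 1.2061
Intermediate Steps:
-40829/a + Y(118, 57)/4406 = -40829/(-34220) + 57/4406 = -40829*(-1/34220) + 57*(1/4406) = 40829/34220 + 57/4406 = 90921557/75386660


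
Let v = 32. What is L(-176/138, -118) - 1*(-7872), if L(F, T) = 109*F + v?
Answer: 535784/69 ≈ 7765.0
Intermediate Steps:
L(F, T) = 32 + 109*F (L(F, T) = 109*F + 32 = 32 + 109*F)
L(-176/138, -118) - 1*(-7872) = (32 + 109*(-176/138)) - 1*(-7872) = (32 + 109*(-176*1/138)) + 7872 = (32 + 109*(-88/69)) + 7872 = (32 - 9592/69) + 7872 = -7384/69 + 7872 = 535784/69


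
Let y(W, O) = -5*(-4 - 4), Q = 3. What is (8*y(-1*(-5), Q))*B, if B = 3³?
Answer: 8640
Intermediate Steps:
B = 27
y(W, O) = 40 (y(W, O) = -5*(-8) = 40)
(8*y(-1*(-5), Q))*B = (8*40)*27 = 320*27 = 8640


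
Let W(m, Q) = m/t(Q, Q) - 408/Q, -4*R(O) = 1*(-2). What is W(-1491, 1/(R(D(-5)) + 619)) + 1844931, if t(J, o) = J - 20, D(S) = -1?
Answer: 39452759499/24778 ≈ 1.5923e+6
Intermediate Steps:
R(O) = ½ (R(O) = -(-2)/4 = -¼*(-2) = ½)
t(J, o) = -20 + J
W(m, Q) = -408/Q + m/(-20 + Q) (W(m, Q) = m/(-20 + Q) - 408/Q = -408/Q + m/(-20 + Q))
W(-1491, 1/(R(D(-5)) + 619)) + 1844931 = (-408/(1/(½ + 619)) - 1491/(-20 + 1/(½ + 619))) + 1844931 = (-408/(1/(1239/2)) - 1491/(-20 + 1/(1239/2))) + 1844931 = (-408/2/1239 - 1491/(-20 + 2/1239)) + 1844931 = (-408*1239/2 - 1491/(-24778/1239)) + 1844931 = (-252756 - 1491*(-1239/24778)) + 1844931 = (-252756 + 1847349/24778) + 1844931 = -6260940819/24778 + 1844931 = 39452759499/24778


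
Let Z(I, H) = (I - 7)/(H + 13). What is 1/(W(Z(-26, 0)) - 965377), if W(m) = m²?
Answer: -169/163147624 ≈ -1.0359e-6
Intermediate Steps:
Z(I, H) = (-7 + I)/(13 + H)
1/(W(Z(-26, 0)) - 965377) = 1/(((-7 - 26)/(13 + 0))² - 965377) = 1/((-33/13)² - 965377) = 1/(1089/169 - 965377) = 1/(-163147624/169) = -169/163147624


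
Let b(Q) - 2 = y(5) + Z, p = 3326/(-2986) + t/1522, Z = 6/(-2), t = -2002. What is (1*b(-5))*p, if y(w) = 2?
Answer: -2760036/1136173 ≈ -2.4292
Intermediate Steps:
Z = -3 (Z = 6*(-½) = -3)
p = -2760036/1136173 (p = 3326/(-2986) - 2002/1522 = 3326*(-1/2986) - 2002*1/1522 = -1663/1493 - 1001/761 = -2760036/1136173 ≈ -2.4292)
b(Q) = 1 (b(Q) = 2 + (2 - 3) = 2 - 1 = 1)
(1*b(-5))*p = (1*1)*(-2760036/1136173) = 1*(-2760036/1136173) = -2760036/1136173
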